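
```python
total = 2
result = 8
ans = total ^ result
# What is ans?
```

Trace (tracking ans):
total = 2  # -> total = 2
result = 8  # -> result = 8
ans = total ^ result  # -> ans = 10

Answer: 10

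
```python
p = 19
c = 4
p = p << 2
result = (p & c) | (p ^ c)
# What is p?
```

Answer: 76

Derivation:
Trace (tracking p):
p = 19  # -> p = 19
c = 4  # -> c = 4
p = p << 2  # -> p = 76
result = p & c | p ^ c  # -> result = 76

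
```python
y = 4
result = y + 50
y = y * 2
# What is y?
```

Trace (tracking y):
y = 4  # -> y = 4
result = y + 50  # -> result = 54
y = y * 2  # -> y = 8

Answer: 8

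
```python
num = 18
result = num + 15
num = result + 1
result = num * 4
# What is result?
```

Trace (tracking result):
num = 18  # -> num = 18
result = num + 15  # -> result = 33
num = result + 1  # -> num = 34
result = num * 4  # -> result = 136

Answer: 136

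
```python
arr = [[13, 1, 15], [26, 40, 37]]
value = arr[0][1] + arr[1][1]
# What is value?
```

Answer: 41

Derivation:
Trace (tracking value):
arr = [[13, 1, 15], [26, 40, 37]]  # -> arr = [[13, 1, 15], [26, 40, 37]]
value = arr[0][1] + arr[1][1]  # -> value = 41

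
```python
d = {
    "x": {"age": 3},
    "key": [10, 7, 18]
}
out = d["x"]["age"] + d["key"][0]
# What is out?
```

Trace (tracking out):
d = {'x': {'age': 3}, 'key': [10, 7, 18]}  # -> d = {'x': {'age': 3}, 'key': [10, 7, 18]}
out = d['x']['age'] + d['key'][0]  # -> out = 13

Answer: 13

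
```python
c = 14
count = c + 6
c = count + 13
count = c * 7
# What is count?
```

Trace (tracking count):
c = 14  # -> c = 14
count = c + 6  # -> count = 20
c = count + 13  # -> c = 33
count = c * 7  # -> count = 231

Answer: 231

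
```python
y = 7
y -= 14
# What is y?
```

Answer: -7

Derivation:
Trace (tracking y):
y = 7  # -> y = 7
y -= 14  # -> y = -7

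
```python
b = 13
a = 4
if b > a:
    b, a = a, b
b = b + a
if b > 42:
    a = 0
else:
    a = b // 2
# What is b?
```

Answer: 17

Derivation:
Trace (tracking b):
b = 13  # -> b = 13
a = 4  # -> a = 4
if b > a:  # condition is True
    b, a = (a, b)  # -> b = 4, a = 13
b = b + a  # -> b = 17
if b > 42:  # condition is False
else:
    a = b // 2  # -> a = 8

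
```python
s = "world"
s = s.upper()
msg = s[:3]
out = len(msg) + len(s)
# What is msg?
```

Trace (tracking msg):
s = 'world'  # -> s = 'world'
s = s.upper()  # -> s = 'WORLD'
msg = s[:3]  # -> msg = 'WOR'
out = len(msg) + len(s)  # -> out = 8

Answer: 'WOR'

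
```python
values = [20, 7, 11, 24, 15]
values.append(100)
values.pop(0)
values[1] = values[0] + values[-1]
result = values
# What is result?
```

Trace (tracking result):
values = [20, 7, 11, 24, 15]  # -> values = [20, 7, 11, 24, 15]
values.append(100)  # -> values = [20, 7, 11, 24, 15, 100]
values.pop(0)  # -> values = [7, 11, 24, 15, 100]
values[1] = values[0] + values[-1]  # -> values = [7, 107, 24, 15, 100]
result = values  # -> result = [7, 107, 24, 15, 100]

Answer: [7, 107, 24, 15, 100]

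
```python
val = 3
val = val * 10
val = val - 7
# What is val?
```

Trace (tracking val):
val = 3  # -> val = 3
val = val * 10  # -> val = 30
val = val - 7  # -> val = 23

Answer: 23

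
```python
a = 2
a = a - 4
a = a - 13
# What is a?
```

Answer: -15

Derivation:
Trace (tracking a):
a = 2  # -> a = 2
a = a - 4  # -> a = -2
a = a - 13  # -> a = -15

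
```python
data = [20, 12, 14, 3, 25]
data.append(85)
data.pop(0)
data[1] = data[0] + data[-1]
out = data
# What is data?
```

Answer: [12, 97, 3, 25, 85]

Derivation:
Trace (tracking data):
data = [20, 12, 14, 3, 25]  # -> data = [20, 12, 14, 3, 25]
data.append(85)  # -> data = [20, 12, 14, 3, 25, 85]
data.pop(0)  # -> data = [12, 14, 3, 25, 85]
data[1] = data[0] + data[-1]  # -> data = [12, 97, 3, 25, 85]
out = data  # -> out = [12, 97, 3, 25, 85]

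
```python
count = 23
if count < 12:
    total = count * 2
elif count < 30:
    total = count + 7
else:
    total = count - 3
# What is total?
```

Trace (tracking total):
count = 23  # -> count = 23
if count < 12:  # condition is False
elif count < 30:  # condition is True
    total = count + 7  # -> total = 30

Answer: 30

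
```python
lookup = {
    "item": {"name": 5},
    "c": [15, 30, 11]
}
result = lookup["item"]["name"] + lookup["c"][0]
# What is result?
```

Answer: 20

Derivation:
Trace (tracking result):
lookup = {'item': {'name': 5}, 'c': [15, 30, 11]}  # -> lookup = {'item': {'name': 5}, 'c': [15, 30, 11]}
result = lookup['item']['name'] + lookup['c'][0]  # -> result = 20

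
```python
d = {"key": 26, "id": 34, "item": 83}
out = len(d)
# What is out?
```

Trace (tracking out):
d = {'key': 26, 'id': 34, 'item': 83}  # -> d = {'key': 26, 'id': 34, 'item': 83}
out = len(d)  # -> out = 3

Answer: 3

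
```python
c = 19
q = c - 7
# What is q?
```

Trace (tracking q):
c = 19  # -> c = 19
q = c - 7  # -> q = 12

Answer: 12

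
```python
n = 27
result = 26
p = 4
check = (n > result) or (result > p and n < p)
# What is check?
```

Trace (tracking check):
n = 27  # -> n = 27
result = 26  # -> result = 26
p = 4  # -> p = 4
check = n > result or (result > p and n < p)  # -> check = True

Answer: True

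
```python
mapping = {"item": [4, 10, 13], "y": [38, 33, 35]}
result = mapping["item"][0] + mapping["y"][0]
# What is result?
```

Trace (tracking result):
mapping = {'item': [4, 10, 13], 'y': [38, 33, 35]}  # -> mapping = {'item': [4, 10, 13], 'y': [38, 33, 35]}
result = mapping['item'][0] + mapping['y'][0]  # -> result = 42

Answer: 42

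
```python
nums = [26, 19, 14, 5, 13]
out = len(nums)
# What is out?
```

Trace (tracking out):
nums = [26, 19, 14, 5, 13]  # -> nums = [26, 19, 14, 5, 13]
out = len(nums)  # -> out = 5

Answer: 5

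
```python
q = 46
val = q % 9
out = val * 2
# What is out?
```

Trace (tracking out):
q = 46  # -> q = 46
val = q % 9  # -> val = 1
out = val * 2  # -> out = 2

Answer: 2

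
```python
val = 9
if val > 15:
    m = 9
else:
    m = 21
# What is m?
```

Answer: 21

Derivation:
Trace (tracking m):
val = 9  # -> val = 9
if val > 15:  # condition is False
else:
    m = 21  # -> m = 21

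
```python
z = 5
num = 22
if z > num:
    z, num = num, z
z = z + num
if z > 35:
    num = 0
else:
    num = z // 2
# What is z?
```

Trace (tracking z):
z = 5  # -> z = 5
num = 22  # -> num = 22
if z > num:  # condition is False
z = z + num  # -> z = 27
if z > 35:  # condition is False
else:
    num = z // 2  # -> num = 13

Answer: 27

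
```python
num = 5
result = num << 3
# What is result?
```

Trace (tracking result):
num = 5  # -> num = 5
result = num << 3  # -> result = 40

Answer: 40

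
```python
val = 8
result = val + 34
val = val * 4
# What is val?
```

Trace (tracking val):
val = 8  # -> val = 8
result = val + 34  # -> result = 42
val = val * 4  # -> val = 32

Answer: 32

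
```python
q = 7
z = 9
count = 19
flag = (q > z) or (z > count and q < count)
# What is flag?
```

Answer: False

Derivation:
Trace (tracking flag):
q = 7  # -> q = 7
z = 9  # -> z = 9
count = 19  # -> count = 19
flag = q > z or (z > count and q < count)  # -> flag = False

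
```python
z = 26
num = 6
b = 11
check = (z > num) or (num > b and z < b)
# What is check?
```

Answer: True

Derivation:
Trace (tracking check):
z = 26  # -> z = 26
num = 6  # -> num = 6
b = 11  # -> b = 11
check = z > num or (num > b and z < b)  # -> check = True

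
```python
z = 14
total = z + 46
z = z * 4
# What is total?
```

Answer: 60

Derivation:
Trace (tracking total):
z = 14  # -> z = 14
total = z + 46  # -> total = 60
z = z * 4  # -> z = 56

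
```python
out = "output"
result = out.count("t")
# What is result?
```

Answer: 2

Derivation:
Trace (tracking result):
out = 'output'  # -> out = 'output'
result = out.count('t')  # -> result = 2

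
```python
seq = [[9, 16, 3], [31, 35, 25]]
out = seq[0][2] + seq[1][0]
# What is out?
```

Answer: 34

Derivation:
Trace (tracking out):
seq = [[9, 16, 3], [31, 35, 25]]  # -> seq = [[9, 16, 3], [31, 35, 25]]
out = seq[0][2] + seq[1][0]  # -> out = 34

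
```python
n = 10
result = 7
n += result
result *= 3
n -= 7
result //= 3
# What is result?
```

Answer: 7

Derivation:
Trace (tracking result):
n = 10  # -> n = 10
result = 7  # -> result = 7
n += result  # -> n = 17
result *= 3  # -> result = 21
n -= 7  # -> n = 10
result //= 3  # -> result = 7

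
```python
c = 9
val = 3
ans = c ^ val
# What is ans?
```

Answer: 10

Derivation:
Trace (tracking ans):
c = 9  # -> c = 9
val = 3  # -> val = 3
ans = c ^ val  # -> ans = 10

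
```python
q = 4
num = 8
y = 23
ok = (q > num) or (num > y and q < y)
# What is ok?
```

Trace (tracking ok):
q = 4  # -> q = 4
num = 8  # -> num = 8
y = 23  # -> y = 23
ok = q > num or (num > y and q < y)  # -> ok = False

Answer: False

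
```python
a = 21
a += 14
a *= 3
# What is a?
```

Answer: 105

Derivation:
Trace (tracking a):
a = 21  # -> a = 21
a += 14  # -> a = 35
a *= 3  # -> a = 105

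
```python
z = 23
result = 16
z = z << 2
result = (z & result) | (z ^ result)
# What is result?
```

Answer: 92

Derivation:
Trace (tracking result):
z = 23  # -> z = 23
result = 16  # -> result = 16
z = z << 2  # -> z = 92
result = z & result | z ^ result  # -> result = 92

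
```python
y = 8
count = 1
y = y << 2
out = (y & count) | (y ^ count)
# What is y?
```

Trace (tracking y):
y = 8  # -> y = 8
count = 1  # -> count = 1
y = y << 2  # -> y = 32
out = y & count | y ^ count  # -> out = 33

Answer: 32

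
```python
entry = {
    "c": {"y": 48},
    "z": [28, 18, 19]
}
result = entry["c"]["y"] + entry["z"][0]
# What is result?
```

Trace (tracking result):
entry = {'c': {'y': 48}, 'z': [28, 18, 19]}  # -> entry = {'c': {'y': 48}, 'z': [28, 18, 19]}
result = entry['c']['y'] + entry['z'][0]  # -> result = 76

Answer: 76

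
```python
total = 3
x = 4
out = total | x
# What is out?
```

Trace (tracking out):
total = 3  # -> total = 3
x = 4  # -> x = 4
out = total | x  # -> out = 7

Answer: 7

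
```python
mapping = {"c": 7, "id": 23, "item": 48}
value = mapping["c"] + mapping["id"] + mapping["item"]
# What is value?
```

Answer: 78

Derivation:
Trace (tracking value):
mapping = {'c': 7, 'id': 23, 'item': 48}  # -> mapping = {'c': 7, 'id': 23, 'item': 48}
value = mapping['c'] + mapping['id'] + mapping['item']  # -> value = 78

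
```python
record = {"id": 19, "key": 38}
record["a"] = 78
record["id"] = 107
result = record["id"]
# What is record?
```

Trace (tracking record):
record = {'id': 19, 'key': 38}  # -> record = {'id': 19, 'key': 38}
record['a'] = 78  # -> record = {'id': 19, 'key': 38, 'a': 78}
record['id'] = 107  # -> record = {'id': 107, 'key': 38, 'a': 78}
result = record['id']  # -> result = 107

Answer: {'id': 107, 'key': 38, 'a': 78}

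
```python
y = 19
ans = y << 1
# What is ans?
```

Answer: 38

Derivation:
Trace (tracking ans):
y = 19  # -> y = 19
ans = y << 1  # -> ans = 38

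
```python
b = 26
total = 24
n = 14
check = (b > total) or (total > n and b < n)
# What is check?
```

Answer: True

Derivation:
Trace (tracking check):
b = 26  # -> b = 26
total = 24  # -> total = 24
n = 14  # -> n = 14
check = b > total or (total > n and b < n)  # -> check = True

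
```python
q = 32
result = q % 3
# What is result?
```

Trace (tracking result):
q = 32  # -> q = 32
result = q % 3  # -> result = 2

Answer: 2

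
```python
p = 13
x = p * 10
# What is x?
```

Trace (tracking x):
p = 13  # -> p = 13
x = p * 10  # -> x = 130

Answer: 130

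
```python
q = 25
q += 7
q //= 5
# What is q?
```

Trace (tracking q):
q = 25  # -> q = 25
q += 7  # -> q = 32
q //= 5  # -> q = 6

Answer: 6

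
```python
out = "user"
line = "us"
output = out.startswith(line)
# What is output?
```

Trace (tracking output):
out = 'user'  # -> out = 'user'
line = 'us'  # -> line = 'us'
output = out.startswith(line)  # -> output = True

Answer: True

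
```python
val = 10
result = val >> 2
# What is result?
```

Answer: 2

Derivation:
Trace (tracking result):
val = 10  # -> val = 10
result = val >> 2  # -> result = 2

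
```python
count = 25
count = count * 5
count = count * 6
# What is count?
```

Trace (tracking count):
count = 25  # -> count = 25
count = count * 5  # -> count = 125
count = count * 6  # -> count = 750

Answer: 750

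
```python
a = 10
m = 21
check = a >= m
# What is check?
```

Answer: False

Derivation:
Trace (tracking check):
a = 10  # -> a = 10
m = 21  # -> m = 21
check = a >= m  # -> check = False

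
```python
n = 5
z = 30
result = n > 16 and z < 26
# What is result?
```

Trace (tracking result):
n = 5  # -> n = 5
z = 30  # -> z = 30
result = n > 16 and z < 26  # -> result = False

Answer: False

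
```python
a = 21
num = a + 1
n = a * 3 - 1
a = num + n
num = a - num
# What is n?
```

Answer: 62

Derivation:
Trace (tracking n):
a = 21  # -> a = 21
num = a + 1  # -> num = 22
n = a * 3 - 1  # -> n = 62
a = num + n  # -> a = 84
num = a - num  # -> num = 62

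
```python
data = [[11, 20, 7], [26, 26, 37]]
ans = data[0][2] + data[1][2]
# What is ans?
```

Trace (tracking ans):
data = [[11, 20, 7], [26, 26, 37]]  # -> data = [[11, 20, 7], [26, 26, 37]]
ans = data[0][2] + data[1][2]  # -> ans = 44

Answer: 44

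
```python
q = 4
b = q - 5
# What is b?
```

Answer: -1

Derivation:
Trace (tracking b):
q = 4  # -> q = 4
b = q - 5  # -> b = -1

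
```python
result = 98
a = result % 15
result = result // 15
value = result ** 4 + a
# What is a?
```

Trace (tracking a):
result = 98  # -> result = 98
a = result % 15  # -> a = 8
result = result // 15  # -> result = 6
value = result ** 4 + a  # -> value = 1304

Answer: 8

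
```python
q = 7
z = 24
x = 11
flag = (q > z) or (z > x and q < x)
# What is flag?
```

Answer: True

Derivation:
Trace (tracking flag):
q = 7  # -> q = 7
z = 24  # -> z = 24
x = 11  # -> x = 11
flag = q > z or (z > x and q < x)  # -> flag = True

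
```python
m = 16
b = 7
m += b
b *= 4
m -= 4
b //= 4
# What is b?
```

Answer: 7

Derivation:
Trace (tracking b):
m = 16  # -> m = 16
b = 7  # -> b = 7
m += b  # -> m = 23
b *= 4  # -> b = 28
m -= 4  # -> m = 19
b //= 4  # -> b = 7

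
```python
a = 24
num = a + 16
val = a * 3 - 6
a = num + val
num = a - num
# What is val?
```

Trace (tracking val):
a = 24  # -> a = 24
num = a + 16  # -> num = 40
val = a * 3 - 6  # -> val = 66
a = num + val  # -> a = 106
num = a - num  # -> num = 66

Answer: 66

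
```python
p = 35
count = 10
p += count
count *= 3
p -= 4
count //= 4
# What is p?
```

Trace (tracking p):
p = 35  # -> p = 35
count = 10  # -> count = 10
p += count  # -> p = 45
count *= 3  # -> count = 30
p -= 4  # -> p = 41
count //= 4  # -> count = 7

Answer: 41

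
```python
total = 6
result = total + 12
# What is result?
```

Trace (tracking result):
total = 6  # -> total = 6
result = total + 12  # -> result = 18

Answer: 18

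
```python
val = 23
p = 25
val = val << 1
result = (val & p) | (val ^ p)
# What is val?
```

Trace (tracking val):
val = 23  # -> val = 23
p = 25  # -> p = 25
val = val << 1  # -> val = 46
result = val & p | val ^ p  # -> result = 63

Answer: 46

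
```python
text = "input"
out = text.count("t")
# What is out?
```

Answer: 1

Derivation:
Trace (tracking out):
text = 'input'  # -> text = 'input'
out = text.count('t')  # -> out = 1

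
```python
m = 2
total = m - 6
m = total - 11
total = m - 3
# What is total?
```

Answer: -18

Derivation:
Trace (tracking total):
m = 2  # -> m = 2
total = m - 6  # -> total = -4
m = total - 11  # -> m = -15
total = m - 3  # -> total = -18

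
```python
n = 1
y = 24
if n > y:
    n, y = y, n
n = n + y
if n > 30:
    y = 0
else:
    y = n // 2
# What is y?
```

Answer: 12

Derivation:
Trace (tracking y):
n = 1  # -> n = 1
y = 24  # -> y = 24
if n > y:  # condition is False
n = n + y  # -> n = 25
if n > 30:  # condition is False
else:
    y = n // 2  # -> y = 12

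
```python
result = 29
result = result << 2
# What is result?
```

Answer: 116

Derivation:
Trace (tracking result):
result = 29  # -> result = 29
result = result << 2  # -> result = 116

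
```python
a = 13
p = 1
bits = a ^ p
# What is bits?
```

Trace (tracking bits):
a = 13  # -> a = 13
p = 1  # -> p = 1
bits = a ^ p  # -> bits = 12

Answer: 12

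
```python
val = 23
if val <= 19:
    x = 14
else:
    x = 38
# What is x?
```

Trace (tracking x):
val = 23  # -> val = 23
if val <= 19:  # condition is False
else:
    x = 38  # -> x = 38

Answer: 38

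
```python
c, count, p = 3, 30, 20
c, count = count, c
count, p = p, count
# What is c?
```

Answer: 30

Derivation:
Trace (tracking c):
c, count, p = (3, 30, 20)  # -> c = 3, count = 30, p = 20
c, count = (count, c)  # -> c = 30, count = 3
count, p = (p, count)  # -> count = 20, p = 3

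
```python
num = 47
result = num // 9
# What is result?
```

Trace (tracking result):
num = 47  # -> num = 47
result = num // 9  # -> result = 5

Answer: 5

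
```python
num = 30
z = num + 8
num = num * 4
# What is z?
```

Answer: 38

Derivation:
Trace (tracking z):
num = 30  # -> num = 30
z = num + 8  # -> z = 38
num = num * 4  # -> num = 120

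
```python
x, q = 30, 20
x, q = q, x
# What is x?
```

Trace (tracking x):
x, q = (30, 20)  # -> x = 30, q = 20
x, q = (q, x)  # -> x = 20, q = 30

Answer: 20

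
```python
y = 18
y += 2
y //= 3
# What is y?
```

Trace (tracking y):
y = 18  # -> y = 18
y += 2  # -> y = 20
y //= 3  # -> y = 6

Answer: 6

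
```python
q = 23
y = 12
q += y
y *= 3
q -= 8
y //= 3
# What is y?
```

Trace (tracking y):
q = 23  # -> q = 23
y = 12  # -> y = 12
q += y  # -> q = 35
y *= 3  # -> y = 36
q -= 8  # -> q = 27
y //= 3  # -> y = 12

Answer: 12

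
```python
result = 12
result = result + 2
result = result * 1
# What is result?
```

Trace (tracking result):
result = 12  # -> result = 12
result = result + 2  # -> result = 14
result = result * 1  # -> result = 14

Answer: 14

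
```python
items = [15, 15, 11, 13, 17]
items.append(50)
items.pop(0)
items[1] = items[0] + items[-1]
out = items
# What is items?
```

Trace (tracking items):
items = [15, 15, 11, 13, 17]  # -> items = [15, 15, 11, 13, 17]
items.append(50)  # -> items = [15, 15, 11, 13, 17, 50]
items.pop(0)  # -> items = [15, 11, 13, 17, 50]
items[1] = items[0] + items[-1]  # -> items = [15, 65, 13, 17, 50]
out = items  # -> out = [15, 65, 13, 17, 50]

Answer: [15, 65, 13, 17, 50]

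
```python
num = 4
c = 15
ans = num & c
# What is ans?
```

Answer: 4

Derivation:
Trace (tracking ans):
num = 4  # -> num = 4
c = 15  # -> c = 15
ans = num & c  # -> ans = 4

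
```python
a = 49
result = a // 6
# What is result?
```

Trace (tracking result):
a = 49  # -> a = 49
result = a // 6  # -> result = 8

Answer: 8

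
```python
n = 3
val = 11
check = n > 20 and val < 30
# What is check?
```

Answer: False

Derivation:
Trace (tracking check):
n = 3  # -> n = 3
val = 11  # -> val = 11
check = n > 20 and val < 30  # -> check = False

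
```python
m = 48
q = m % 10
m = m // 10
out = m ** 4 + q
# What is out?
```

Answer: 264

Derivation:
Trace (tracking out):
m = 48  # -> m = 48
q = m % 10  # -> q = 8
m = m // 10  # -> m = 4
out = m ** 4 + q  # -> out = 264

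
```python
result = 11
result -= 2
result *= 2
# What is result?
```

Trace (tracking result):
result = 11  # -> result = 11
result -= 2  # -> result = 9
result *= 2  # -> result = 18

Answer: 18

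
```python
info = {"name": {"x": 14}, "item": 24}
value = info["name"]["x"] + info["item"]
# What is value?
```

Trace (tracking value):
info = {'name': {'x': 14}, 'item': 24}  # -> info = {'name': {'x': 14}, 'item': 24}
value = info['name']['x'] + info['item']  # -> value = 38

Answer: 38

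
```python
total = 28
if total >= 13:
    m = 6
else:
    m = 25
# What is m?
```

Answer: 6

Derivation:
Trace (tracking m):
total = 28  # -> total = 28
if total >= 13:  # condition is True
    m = 6  # -> m = 6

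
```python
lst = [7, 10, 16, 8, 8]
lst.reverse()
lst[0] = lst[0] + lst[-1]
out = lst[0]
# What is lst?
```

Answer: [15, 8, 16, 10, 7]

Derivation:
Trace (tracking lst):
lst = [7, 10, 16, 8, 8]  # -> lst = [7, 10, 16, 8, 8]
lst.reverse()  # -> lst = [8, 8, 16, 10, 7]
lst[0] = lst[0] + lst[-1]  # -> lst = [15, 8, 16, 10, 7]
out = lst[0]  # -> out = 15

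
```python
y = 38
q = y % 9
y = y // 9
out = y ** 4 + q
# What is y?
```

Answer: 4

Derivation:
Trace (tracking y):
y = 38  # -> y = 38
q = y % 9  # -> q = 2
y = y // 9  # -> y = 4
out = y ** 4 + q  # -> out = 258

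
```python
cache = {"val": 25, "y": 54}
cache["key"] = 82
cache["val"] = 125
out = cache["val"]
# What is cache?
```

Trace (tracking cache):
cache = {'val': 25, 'y': 54}  # -> cache = {'val': 25, 'y': 54}
cache['key'] = 82  # -> cache = {'val': 25, 'y': 54, 'key': 82}
cache['val'] = 125  # -> cache = {'val': 125, 'y': 54, 'key': 82}
out = cache['val']  # -> out = 125

Answer: {'val': 125, 'y': 54, 'key': 82}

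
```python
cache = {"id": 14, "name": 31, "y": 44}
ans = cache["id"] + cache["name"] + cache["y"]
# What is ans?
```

Trace (tracking ans):
cache = {'id': 14, 'name': 31, 'y': 44}  # -> cache = {'id': 14, 'name': 31, 'y': 44}
ans = cache['id'] + cache['name'] + cache['y']  # -> ans = 89

Answer: 89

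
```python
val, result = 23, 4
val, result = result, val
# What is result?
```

Trace (tracking result):
val, result = (23, 4)  # -> val = 23, result = 4
val, result = (result, val)  # -> val = 4, result = 23

Answer: 23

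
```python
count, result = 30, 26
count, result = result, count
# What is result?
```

Trace (tracking result):
count, result = (30, 26)  # -> count = 30, result = 26
count, result = (result, count)  # -> count = 26, result = 30

Answer: 30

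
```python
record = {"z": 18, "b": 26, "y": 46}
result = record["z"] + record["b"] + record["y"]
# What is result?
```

Answer: 90

Derivation:
Trace (tracking result):
record = {'z': 18, 'b': 26, 'y': 46}  # -> record = {'z': 18, 'b': 26, 'y': 46}
result = record['z'] + record['b'] + record['y']  # -> result = 90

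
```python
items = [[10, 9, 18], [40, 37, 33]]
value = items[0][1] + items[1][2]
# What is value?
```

Trace (tracking value):
items = [[10, 9, 18], [40, 37, 33]]  # -> items = [[10, 9, 18], [40, 37, 33]]
value = items[0][1] + items[1][2]  # -> value = 42

Answer: 42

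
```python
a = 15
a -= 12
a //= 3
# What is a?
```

Trace (tracking a):
a = 15  # -> a = 15
a -= 12  # -> a = 3
a //= 3  # -> a = 1

Answer: 1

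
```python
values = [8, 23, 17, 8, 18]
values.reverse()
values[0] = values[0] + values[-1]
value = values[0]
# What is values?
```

Answer: [26, 8, 17, 23, 8]

Derivation:
Trace (tracking values):
values = [8, 23, 17, 8, 18]  # -> values = [8, 23, 17, 8, 18]
values.reverse()  # -> values = [18, 8, 17, 23, 8]
values[0] = values[0] + values[-1]  # -> values = [26, 8, 17, 23, 8]
value = values[0]  # -> value = 26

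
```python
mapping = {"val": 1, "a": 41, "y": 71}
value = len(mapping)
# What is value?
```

Trace (tracking value):
mapping = {'val': 1, 'a': 41, 'y': 71}  # -> mapping = {'val': 1, 'a': 41, 'y': 71}
value = len(mapping)  # -> value = 3

Answer: 3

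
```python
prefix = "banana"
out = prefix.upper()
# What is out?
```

Answer: 'BANANA'

Derivation:
Trace (tracking out):
prefix = 'banana'  # -> prefix = 'banana'
out = prefix.upper()  # -> out = 'BANANA'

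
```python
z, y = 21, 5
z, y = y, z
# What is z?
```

Answer: 5

Derivation:
Trace (tracking z):
z, y = (21, 5)  # -> z = 21, y = 5
z, y = (y, z)  # -> z = 5, y = 21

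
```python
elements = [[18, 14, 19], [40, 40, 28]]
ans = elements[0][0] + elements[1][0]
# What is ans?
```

Trace (tracking ans):
elements = [[18, 14, 19], [40, 40, 28]]  # -> elements = [[18, 14, 19], [40, 40, 28]]
ans = elements[0][0] + elements[1][0]  # -> ans = 58

Answer: 58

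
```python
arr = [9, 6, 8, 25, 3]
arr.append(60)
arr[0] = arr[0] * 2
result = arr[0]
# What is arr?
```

Answer: [18, 6, 8, 25, 3, 60]

Derivation:
Trace (tracking arr):
arr = [9, 6, 8, 25, 3]  # -> arr = [9, 6, 8, 25, 3]
arr.append(60)  # -> arr = [9, 6, 8, 25, 3, 60]
arr[0] = arr[0] * 2  # -> arr = [18, 6, 8, 25, 3, 60]
result = arr[0]  # -> result = 18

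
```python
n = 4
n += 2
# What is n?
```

Answer: 6

Derivation:
Trace (tracking n):
n = 4  # -> n = 4
n += 2  # -> n = 6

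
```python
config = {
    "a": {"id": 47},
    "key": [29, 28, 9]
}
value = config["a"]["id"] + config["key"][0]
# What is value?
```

Answer: 76

Derivation:
Trace (tracking value):
config = {'a': {'id': 47}, 'key': [29, 28, 9]}  # -> config = {'a': {'id': 47}, 'key': [29, 28, 9]}
value = config['a']['id'] + config['key'][0]  # -> value = 76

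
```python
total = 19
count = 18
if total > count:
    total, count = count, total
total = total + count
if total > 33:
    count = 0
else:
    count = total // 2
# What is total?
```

Answer: 37

Derivation:
Trace (tracking total):
total = 19  # -> total = 19
count = 18  # -> count = 18
if total > count:  # condition is True
    total, count = (count, total)  # -> total = 18, count = 19
total = total + count  # -> total = 37
if total > 33:  # condition is True
    count = 0  # -> count = 0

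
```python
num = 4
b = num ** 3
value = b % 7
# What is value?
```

Trace (tracking value):
num = 4  # -> num = 4
b = num ** 3  # -> b = 64
value = b % 7  # -> value = 1

Answer: 1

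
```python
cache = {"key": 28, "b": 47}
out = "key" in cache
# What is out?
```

Answer: True

Derivation:
Trace (tracking out):
cache = {'key': 28, 'b': 47}  # -> cache = {'key': 28, 'b': 47}
out = 'key' in cache  # -> out = True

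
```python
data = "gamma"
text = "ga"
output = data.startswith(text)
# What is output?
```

Answer: True

Derivation:
Trace (tracking output):
data = 'gamma'  # -> data = 'gamma'
text = 'ga'  # -> text = 'ga'
output = data.startswith(text)  # -> output = True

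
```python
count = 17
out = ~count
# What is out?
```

Trace (tracking out):
count = 17  # -> count = 17
out = ~count  # -> out = -18

Answer: -18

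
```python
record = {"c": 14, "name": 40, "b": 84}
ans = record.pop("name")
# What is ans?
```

Trace (tracking ans):
record = {'c': 14, 'name': 40, 'b': 84}  # -> record = {'c': 14, 'name': 40, 'b': 84}
ans = record.pop('name')  # -> ans = 40

Answer: 40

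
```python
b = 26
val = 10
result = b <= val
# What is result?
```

Answer: False

Derivation:
Trace (tracking result):
b = 26  # -> b = 26
val = 10  # -> val = 10
result = b <= val  # -> result = False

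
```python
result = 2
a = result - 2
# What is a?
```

Trace (tracking a):
result = 2  # -> result = 2
a = result - 2  # -> a = 0

Answer: 0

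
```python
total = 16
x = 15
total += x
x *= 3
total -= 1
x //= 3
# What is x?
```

Trace (tracking x):
total = 16  # -> total = 16
x = 15  # -> x = 15
total += x  # -> total = 31
x *= 3  # -> x = 45
total -= 1  # -> total = 30
x //= 3  # -> x = 15

Answer: 15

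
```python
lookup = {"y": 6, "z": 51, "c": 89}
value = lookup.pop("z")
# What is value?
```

Answer: 51

Derivation:
Trace (tracking value):
lookup = {'y': 6, 'z': 51, 'c': 89}  # -> lookup = {'y': 6, 'z': 51, 'c': 89}
value = lookup.pop('z')  # -> value = 51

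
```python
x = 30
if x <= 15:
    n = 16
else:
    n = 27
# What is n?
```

Trace (tracking n):
x = 30  # -> x = 30
if x <= 15:  # condition is False
else:
    n = 27  # -> n = 27

Answer: 27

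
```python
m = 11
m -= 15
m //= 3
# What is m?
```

Trace (tracking m):
m = 11  # -> m = 11
m -= 15  # -> m = -4
m //= 3  # -> m = -2

Answer: -2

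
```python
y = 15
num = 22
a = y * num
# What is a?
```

Trace (tracking a):
y = 15  # -> y = 15
num = 22  # -> num = 22
a = y * num  # -> a = 330

Answer: 330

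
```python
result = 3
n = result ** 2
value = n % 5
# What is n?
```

Answer: 9

Derivation:
Trace (tracking n):
result = 3  # -> result = 3
n = result ** 2  # -> n = 9
value = n % 5  # -> value = 4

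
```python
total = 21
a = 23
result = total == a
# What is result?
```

Trace (tracking result):
total = 21  # -> total = 21
a = 23  # -> a = 23
result = total == a  # -> result = False

Answer: False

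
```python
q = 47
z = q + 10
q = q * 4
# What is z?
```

Answer: 57

Derivation:
Trace (tracking z):
q = 47  # -> q = 47
z = q + 10  # -> z = 57
q = q * 4  # -> q = 188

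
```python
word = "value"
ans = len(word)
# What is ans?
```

Trace (tracking ans):
word = 'value'  # -> word = 'value'
ans = len(word)  # -> ans = 5

Answer: 5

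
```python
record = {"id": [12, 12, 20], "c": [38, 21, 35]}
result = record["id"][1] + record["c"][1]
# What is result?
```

Answer: 33

Derivation:
Trace (tracking result):
record = {'id': [12, 12, 20], 'c': [38, 21, 35]}  # -> record = {'id': [12, 12, 20], 'c': [38, 21, 35]}
result = record['id'][1] + record['c'][1]  # -> result = 33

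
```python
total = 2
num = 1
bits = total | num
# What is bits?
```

Trace (tracking bits):
total = 2  # -> total = 2
num = 1  # -> num = 1
bits = total | num  # -> bits = 3

Answer: 3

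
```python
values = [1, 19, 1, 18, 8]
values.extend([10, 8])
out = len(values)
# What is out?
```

Answer: 7

Derivation:
Trace (tracking out):
values = [1, 19, 1, 18, 8]  # -> values = [1, 19, 1, 18, 8]
values.extend([10, 8])  # -> values = [1, 19, 1, 18, 8, 10, 8]
out = len(values)  # -> out = 7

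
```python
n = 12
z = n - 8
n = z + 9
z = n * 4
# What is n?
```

Answer: 13

Derivation:
Trace (tracking n):
n = 12  # -> n = 12
z = n - 8  # -> z = 4
n = z + 9  # -> n = 13
z = n * 4  # -> z = 52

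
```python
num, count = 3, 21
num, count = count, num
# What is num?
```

Trace (tracking num):
num, count = (3, 21)  # -> num = 3, count = 21
num, count = (count, num)  # -> num = 21, count = 3

Answer: 21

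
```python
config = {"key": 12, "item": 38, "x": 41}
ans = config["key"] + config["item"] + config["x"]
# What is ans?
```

Answer: 91

Derivation:
Trace (tracking ans):
config = {'key': 12, 'item': 38, 'x': 41}  # -> config = {'key': 12, 'item': 38, 'x': 41}
ans = config['key'] + config['item'] + config['x']  # -> ans = 91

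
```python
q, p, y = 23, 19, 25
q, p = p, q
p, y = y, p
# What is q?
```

Answer: 19

Derivation:
Trace (tracking q):
q, p, y = (23, 19, 25)  # -> q = 23, p = 19, y = 25
q, p = (p, q)  # -> q = 19, p = 23
p, y = (y, p)  # -> p = 25, y = 23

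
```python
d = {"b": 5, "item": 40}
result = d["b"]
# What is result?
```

Trace (tracking result):
d = {'b': 5, 'item': 40}  # -> d = {'b': 5, 'item': 40}
result = d['b']  # -> result = 5

Answer: 5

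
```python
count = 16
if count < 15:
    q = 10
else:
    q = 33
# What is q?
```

Answer: 33

Derivation:
Trace (tracking q):
count = 16  # -> count = 16
if count < 15:  # condition is False
else:
    q = 33  # -> q = 33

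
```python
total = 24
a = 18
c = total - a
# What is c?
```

Answer: 6

Derivation:
Trace (tracking c):
total = 24  # -> total = 24
a = 18  # -> a = 18
c = total - a  # -> c = 6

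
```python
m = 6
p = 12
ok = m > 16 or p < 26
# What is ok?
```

Trace (tracking ok):
m = 6  # -> m = 6
p = 12  # -> p = 12
ok = m > 16 or p < 26  # -> ok = True

Answer: True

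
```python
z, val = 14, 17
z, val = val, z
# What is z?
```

Answer: 17

Derivation:
Trace (tracking z):
z, val = (14, 17)  # -> z = 14, val = 17
z, val = (val, z)  # -> z = 17, val = 14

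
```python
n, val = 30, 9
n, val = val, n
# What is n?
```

Trace (tracking n):
n, val = (30, 9)  # -> n = 30, val = 9
n, val = (val, n)  # -> n = 9, val = 30

Answer: 9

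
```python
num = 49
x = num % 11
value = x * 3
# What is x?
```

Answer: 5

Derivation:
Trace (tracking x):
num = 49  # -> num = 49
x = num % 11  # -> x = 5
value = x * 3  # -> value = 15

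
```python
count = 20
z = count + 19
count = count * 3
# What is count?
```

Trace (tracking count):
count = 20  # -> count = 20
z = count + 19  # -> z = 39
count = count * 3  # -> count = 60

Answer: 60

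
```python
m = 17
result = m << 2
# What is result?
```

Answer: 68

Derivation:
Trace (tracking result):
m = 17  # -> m = 17
result = m << 2  # -> result = 68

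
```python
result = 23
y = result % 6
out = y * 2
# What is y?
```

Trace (tracking y):
result = 23  # -> result = 23
y = result % 6  # -> y = 5
out = y * 2  # -> out = 10

Answer: 5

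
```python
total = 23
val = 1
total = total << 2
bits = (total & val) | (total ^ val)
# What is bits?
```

Answer: 93

Derivation:
Trace (tracking bits):
total = 23  # -> total = 23
val = 1  # -> val = 1
total = total << 2  # -> total = 92
bits = total & val | total ^ val  # -> bits = 93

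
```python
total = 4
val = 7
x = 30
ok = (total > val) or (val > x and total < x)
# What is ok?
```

Answer: False

Derivation:
Trace (tracking ok):
total = 4  # -> total = 4
val = 7  # -> val = 7
x = 30  # -> x = 30
ok = total > val or (val > x and total < x)  # -> ok = False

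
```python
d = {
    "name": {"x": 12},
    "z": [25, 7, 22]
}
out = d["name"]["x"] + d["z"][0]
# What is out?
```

Trace (tracking out):
d = {'name': {'x': 12}, 'z': [25, 7, 22]}  # -> d = {'name': {'x': 12}, 'z': [25, 7, 22]}
out = d['name']['x'] + d['z'][0]  # -> out = 37

Answer: 37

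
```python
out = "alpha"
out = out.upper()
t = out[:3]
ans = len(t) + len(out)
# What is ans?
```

Trace (tracking ans):
out = 'alpha'  # -> out = 'alpha'
out = out.upper()  # -> out = 'ALPHA'
t = out[:3]  # -> t = 'ALP'
ans = len(t) + len(out)  # -> ans = 8

Answer: 8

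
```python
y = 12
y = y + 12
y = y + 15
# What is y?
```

Trace (tracking y):
y = 12  # -> y = 12
y = y + 12  # -> y = 24
y = y + 15  # -> y = 39

Answer: 39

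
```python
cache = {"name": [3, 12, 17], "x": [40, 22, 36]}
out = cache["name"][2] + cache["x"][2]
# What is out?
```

Answer: 53

Derivation:
Trace (tracking out):
cache = {'name': [3, 12, 17], 'x': [40, 22, 36]}  # -> cache = {'name': [3, 12, 17], 'x': [40, 22, 36]}
out = cache['name'][2] + cache['x'][2]  # -> out = 53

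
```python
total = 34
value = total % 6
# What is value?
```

Answer: 4

Derivation:
Trace (tracking value):
total = 34  # -> total = 34
value = total % 6  # -> value = 4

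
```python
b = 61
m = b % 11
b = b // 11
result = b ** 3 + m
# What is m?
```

Answer: 6

Derivation:
Trace (tracking m):
b = 61  # -> b = 61
m = b % 11  # -> m = 6
b = b // 11  # -> b = 5
result = b ** 3 + m  # -> result = 131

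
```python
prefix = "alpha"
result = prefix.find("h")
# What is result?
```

Answer: 3

Derivation:
Trace (tracking result):
prefix = 'alpha'  # -> prefix = 'alpha'
result = prefix.find('h')  # -> result = 3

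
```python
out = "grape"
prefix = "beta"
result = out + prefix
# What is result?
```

Trace (tracking result):
out = 'grape'  # -> out = 'grape'
prefix = 'beta'  # -> prefix = 'beta'
result = out + prefix  # -> result = 'grapebeta'

Answer: 'grapebeta'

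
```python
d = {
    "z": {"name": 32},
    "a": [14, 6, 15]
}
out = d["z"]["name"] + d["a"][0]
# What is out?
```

Trace (tracking out):
d = {'z': {'name': 32}, 'a': [14, 6, 15]}  # -> d = {'z': {'name': 32}, 'a': [14, 6, 15]}
out = d['z']['name'] + d['a'][0]  # -> out = 46

Answer: 46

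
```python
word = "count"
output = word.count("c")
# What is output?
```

Answer: 1

Derivation:
Trace (tracking output):
word = 'count'  # -> word = 'count'
output = word.count('c')  # -> output = 1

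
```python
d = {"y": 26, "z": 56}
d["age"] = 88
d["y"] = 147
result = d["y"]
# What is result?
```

Answer: 147

Derivation:
Trace (tracking result):
d = {'y': 26, 'z': 56}  # -> d = {'y': 26, 'z': 56}
d['age'] = 88  # -> d = {'y': 26, 'z': 56, 'age': 88}
d['y'] = 147  # -> d = {'y': 147, 'z': 56, 'age': 88}
result = d['y']  # -> result = 147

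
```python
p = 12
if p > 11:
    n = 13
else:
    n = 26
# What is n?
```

Trace (tracking n):
p = 12  # -> p = 12
if p > 11:  # condition is True
    n = 13  # -> n = 13

Answer: 13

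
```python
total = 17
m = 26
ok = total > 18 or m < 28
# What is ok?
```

Trace (tracking ok):
total = 17  # -> total = 17
m = 26  # -> m = 26
ok = total > 18 or m < 28  # -> ok = True

Answer: True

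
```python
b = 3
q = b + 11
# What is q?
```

Answer: 14

Derivation:
Trace (tracking q):
b = 3  # -> b = 3
q = b + 11  # -> q = 14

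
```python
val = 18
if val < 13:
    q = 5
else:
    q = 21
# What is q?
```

Trace (tracking q):
val = 18  # -> val = 18
if val < 13:  # condition is False
else:
    q = 21  # -> q = 21

Answer: 21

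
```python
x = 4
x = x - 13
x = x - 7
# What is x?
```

Answer: -16

Derivation:
Trace (tracking x):
x = 4  # -> x = 4
x = x - 13  # -> x = -9
x = x - 7  # -> x = -16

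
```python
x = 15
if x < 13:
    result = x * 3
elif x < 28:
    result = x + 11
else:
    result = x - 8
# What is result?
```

Answer: 26

Derivation:
Trace (tracking result):
x = 15  # -> x = 15
if x < 13:  # condition is False
elif x < 28:  # condition is True
    result = x + 11  # -> result = 26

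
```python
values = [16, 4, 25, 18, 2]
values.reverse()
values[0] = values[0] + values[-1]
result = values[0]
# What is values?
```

Answer: [18, 18, 25, 4, 16]

Derivation:
Trace (tracking values):
values = [16, 4, 25, 18, 2]  # -> values = [16, 4, 25, 18, 2]
values.reverse()  # -> values = [2, 18, 25, 4, 16]
values[0] = values[0] + values[-1]  # -> values = [18, 18, 25, 4, 16]
result = values[0]  # -> result = 18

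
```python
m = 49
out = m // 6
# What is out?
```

Trace (tracking out):
m = 49  # -> m = 49
out = m // 6  # -> out = 8

Answer: 8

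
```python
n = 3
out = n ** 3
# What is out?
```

Answer: 27

Derivation:
Trace (tracking out):
n = 3  # -> n = 3
out = n ** 3  # -> out = 27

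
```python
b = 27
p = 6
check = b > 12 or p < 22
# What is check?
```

Answer: True

Derivation:
Trace (tracking check):
b = 27  # -> b = 27
p = 6  # -> p = 6
check = b > 12 or p < 22  # -> check = True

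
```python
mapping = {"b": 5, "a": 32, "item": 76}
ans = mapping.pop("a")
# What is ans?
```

Answer: 32

Derivation:
Trace (tracking ans):
mapping = {'b': 5, 'a': 32, 'item': 76}  # -> mapping = {'b': 5, 'a': 32, 'item': 76}
ans = mapping.pop('a')  # -> ans = 32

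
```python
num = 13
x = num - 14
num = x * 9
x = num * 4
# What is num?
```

Trace (tracking num):
num = 13  # -> num = 13
x = num - 14  # -> x = -1
num = x * 9  # -> num = -9
x = num * 4  # -> x = -36

Answer: -9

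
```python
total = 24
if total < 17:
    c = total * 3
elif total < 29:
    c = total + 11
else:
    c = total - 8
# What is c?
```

Trace (tracking c):
total = 24  # -> total = 24
if total < 17:  # condition is False
elif total < 29:  # condition is True
    c = total + 11  # -> c = 35

Answer: 35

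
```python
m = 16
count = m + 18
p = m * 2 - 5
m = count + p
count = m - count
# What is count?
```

Trace (tracking count):
m = 16  # -> m = 16
count = m + 18  # -> count = 34
p = m * 2 - 5  # -> p = 27
m = count + p  # -> m = 61
count = m - count  # -> count = 27

Answer: 27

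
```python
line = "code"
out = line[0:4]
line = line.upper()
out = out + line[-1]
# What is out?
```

Answer: 'codeE'

Derivation:
Trace (tracking out):
line = 'code'  # -> line = 'code'
out = line[0:4]  # -> out = 'code'
line = line.upper()  # -> line = 'CODE'
out = out + line[-1]  # -> out = 'codeE'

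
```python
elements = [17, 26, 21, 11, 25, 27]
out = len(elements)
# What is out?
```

Answer: 6

Derivation:
Trace (tracking out):
elements = [17, 26, 21, 11, 25, 27]  # -> elements = [17, 26, 21, 11, 25, 27]
out = len(elements)  # -> out = 6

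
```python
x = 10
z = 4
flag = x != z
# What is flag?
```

Answer: True

Derivation:
Trace (tracking flag):
x = 10  # -> x = 10
z = 4  # -> z = 4
flag = x != z  # -> flag = True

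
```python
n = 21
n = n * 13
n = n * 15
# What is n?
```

Trace (tracking n):
n = 21  # -> n = 21
n = n * 13  # -> n = 273
n = n * 15  # -> n = 4095

Answer: 4095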